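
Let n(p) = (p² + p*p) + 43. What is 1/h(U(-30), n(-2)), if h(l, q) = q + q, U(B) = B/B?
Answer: 1/102 ≈ 0.0098039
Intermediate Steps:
U(B) = 1
n(p) = 43 + 2*p² (n(p) = (p² + p²) + 43 = 2*p² + 43 = 43 + 2*p²)
h(l, q) = 2*q
1/h(U(-30), n(-2)) = 1/(2*(43 + 2*(-2)²)) = 1/(2*(43 + 2*4)) = 1/(2*(43 + 8)) = 1/(2*51) = 1/102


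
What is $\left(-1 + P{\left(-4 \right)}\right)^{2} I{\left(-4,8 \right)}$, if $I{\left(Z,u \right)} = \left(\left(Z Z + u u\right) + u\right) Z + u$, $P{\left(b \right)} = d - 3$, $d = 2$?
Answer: $-1376$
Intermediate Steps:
$P{\left(b \right)} = -1$ ($P{\left(b \right)} = 2 - 3 = -1$)
$I{\left(Z,u \right)} = u + Z \left(u + Z^{2} + u^{2}\right)$ ($I{\left(Z,u \right)} = \left(\left(Z^{2} + u^{2}\right) + u\right) Z + u = \left(u + Z^{2} + u^{2}\right) Z + u = Z \left(u + Z^{2} + u^{2}\right) + u = u + Z \left(u + Z^{2} + u^{2}\right)$)
$\left(-1 + P{\left(-4 \right)}\right)^{2} I{\left(-4,8 \right)} = \left(-1 - 1\right)^{2} \left(8 + \left(-4\right)^{3} - 32 - 4 \cdot 8^{2}\right) = \left(-2\right)^{2} \left(8 - 64 - 32 - 256\right) = 4 \left(8 - 64 - 32 - 256\right) = 4 \left(-344\right) = -1376$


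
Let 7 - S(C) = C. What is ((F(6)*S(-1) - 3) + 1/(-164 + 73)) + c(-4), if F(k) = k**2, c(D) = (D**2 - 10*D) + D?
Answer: 30666/91 ≈ 336.99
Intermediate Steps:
S(C) = 7 - C
c(D) = D**2 - 9*D
((F(6)*S(-1) - 3) + 1/(-164 + 73)) + c(-4) = ((6**2*(7 - 1*(-1)) - 3) + 1/(-164 + 73)) - 4*(-9 - 4) = ((36*(7 + 1) - 3) + 1/(-91)) - 4*(-13) = ((36*8 - 3) - 1/91) + 52 = ((288 - 3) - 1/91) + 52 = (285 - 1/91) + 52 = 25934/91 + 52 = 30666/91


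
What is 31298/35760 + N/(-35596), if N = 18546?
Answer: 5123621/14464920 ≈ 0.35421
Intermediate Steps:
31298/35760 + N/(-35596) = 31298/35760 + 18546/(-35596) = 31298*(1/35760) + 18546*(-1/35596) = 15649/17880 - 843/1618 = 5123621/14464920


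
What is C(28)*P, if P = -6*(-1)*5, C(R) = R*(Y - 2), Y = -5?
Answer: -5880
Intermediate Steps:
C(R) = -7*R (C(R) = R*(-5 - 2) = R*(-7) = -7*R)
P = 30 (P = 6*5 = 30)
C(28)*P = -7*28*30 = -196*30 = -5880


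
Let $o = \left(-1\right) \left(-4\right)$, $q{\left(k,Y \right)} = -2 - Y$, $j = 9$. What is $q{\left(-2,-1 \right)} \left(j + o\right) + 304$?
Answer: $291$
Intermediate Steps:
$o = 4$
$q{\left(-2,-1 \right)} \left(j + o\right) + 304 = \left(-2 - -1\right) \left(9 + 4\right) + 304 = \left(-2 + 1\right) 13 + 304 = \left(-1\right) 13 + 304 = -13 + 304 = 291$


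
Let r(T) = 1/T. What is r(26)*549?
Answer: 549/26 ≈ 21.115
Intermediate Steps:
r(26)*549 = 549/26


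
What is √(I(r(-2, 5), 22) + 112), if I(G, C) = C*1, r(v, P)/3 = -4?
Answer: √134 ≈ 11.576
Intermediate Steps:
r(v, P) = -12 (r(v, P) = 3*(-4) = -12)
I(G, C) = C
√(I(r(-2, 5), 22) + 112) = √(22 + 112) = √134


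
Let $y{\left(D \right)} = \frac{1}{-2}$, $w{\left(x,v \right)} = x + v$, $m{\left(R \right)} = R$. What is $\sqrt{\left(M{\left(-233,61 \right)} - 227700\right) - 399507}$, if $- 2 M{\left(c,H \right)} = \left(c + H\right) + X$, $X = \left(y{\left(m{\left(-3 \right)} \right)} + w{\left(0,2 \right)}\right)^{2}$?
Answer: $\frac{i \sqrt{10033954}}{4} \approx 791.91 i$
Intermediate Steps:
$w{\left(x,v \right)} = v + x$
$y{\left(D \right)} = - \frac{1}{2}$
$X = \frac{9}{4}$ ($X = \left(- \frac{1}{2} + \left(2 + 0\right)\right)^{2} = \left(- \frac{1}{2} + 2\right)^{2} = \left(\frac{3}{2}\right)^{2} = \frac{9}{4} \approx 2.25$)
$M{\left(c,H \right)} = - \frac{9}{8} - \frac{H}{2} - \frac{c}{2}$ ($M{\left(c,H \right)} = - \frac{\left(c + H\right) + \frac{9}{4}}{2} = - \frac{\left(H + c\right) + \frac{9}{4}}{2} = - \frac{\frac{9}{4} + H + c}{2} = - \frac{9}{8} - \frac{H}{2} - \frac{c}{2}$)
$\sqrt{\left(M{\left(-233,61 \right)} - 227700\right) - 399507} = \sqrt{\left(\left(- \frac{9}{8} - \frac{61}{2} - - \frac{233}{2}\right) - 227700\right) - 399507} = \sqrt{\left(\left(- \frac{9}{8} - \frac{61}{2} + \frac{233}{2}\right) - 227700\right) - 399507} = \sqrt{\left(\frac{679}{8} - 227700\right) - 399507} = \sqrt{- \frac{1820921}{8} - 399507} = \sqrt{- \frac{5016977}{8}} = \frac{i \sqrt{10033954}}{4}$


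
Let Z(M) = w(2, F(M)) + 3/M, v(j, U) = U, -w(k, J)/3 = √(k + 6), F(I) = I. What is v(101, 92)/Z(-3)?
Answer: 92/71 - 552*√2/71 ≈ -9.6992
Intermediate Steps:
w(k, J) = -3*√(6 + k) (w(k, J) = -3*√(k + 6) = -3*√(6 + k))
Z(M) = -6*√2 + 3/M (Z(M) = -3*√(6 + 2) + 3/M = -6*√2 + 3/M)
v(101, 92)/Z(-3) = 92/(-6*√2 + 3/(-3)) = 92/(-6*√2 + 3*(-⅓)) = 92/(-6*√2 - 1) = 92/(-1 - 6*√2)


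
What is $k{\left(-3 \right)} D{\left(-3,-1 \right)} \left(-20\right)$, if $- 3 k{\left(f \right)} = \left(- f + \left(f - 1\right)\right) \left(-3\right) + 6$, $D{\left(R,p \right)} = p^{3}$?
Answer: $-60$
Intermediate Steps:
$k{\left(f \right)} = -3$ ($k{\left(f \right)} = - \frac{\left(- f + \left(f - 1\right)\right) \left(-3\right) + 6}{3} = - \frac{\left(- f + \left(-1 + f\right)\right) \left(-3\right) + 6}{3} = - \frac{\left(-1\right) \left(-3\right) + 6}{3} = - \frac{3 + 6}{3} = \left(- \frac{1}{3}\right) 9 = -3$)
$k{\left(-3 \right)} D{\left(-3,-1 \right)} \left(-20\right) = - 3 \left(-1\right)^{3} \left(-20\right) = \left(-3\right) \left(-1\right) \left(-20\right) = 3 \left(-20\right) = -60$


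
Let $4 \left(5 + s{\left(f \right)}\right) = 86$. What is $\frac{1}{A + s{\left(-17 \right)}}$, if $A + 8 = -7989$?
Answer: $- \frac{2}{15961} \approx -0.00012531$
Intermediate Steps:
$A = -7997$ ($A = -8 - 7989 = -7997$)
$s{\left(f \right)} = \frac{33}{2}$ ($s{\left(f \right)} = -5 + \frac{1}{4} \cdot 86 = -5 + \frac{43}{2} = \frac{33}{2}$)
$\frac{1}{A + s{\left(-17 \right)}} = \frac{1}{-7997 + \frac{33}{2}} = \frac{1}{- \frac{15961}{2}} = - \frac{2}{15961}$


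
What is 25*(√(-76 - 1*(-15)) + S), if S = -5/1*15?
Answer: -1875 + 25*I*√61 ≈ -1875.0 + 195.26*I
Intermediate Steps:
S = -75 (S = -5*1*15 = -5*15 = -75)
25*(√(-76 - 1*(-15)) + S) = 25*(√(-76 - 1*(-15)) - 75) = 25*(√(-76 + 15) - 75) = 25*(√(-61) - 75) = 25*(I*√61 - 75) = 25*(-75 + I*√61) = -1875 + 25*I*√61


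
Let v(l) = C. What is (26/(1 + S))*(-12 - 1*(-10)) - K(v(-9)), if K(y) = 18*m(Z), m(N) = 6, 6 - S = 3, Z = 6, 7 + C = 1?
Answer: -121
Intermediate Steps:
C = -6 (C = -7 + 1 = -6)
v(l) = -6
S = 3 (S = 6 - 1*3 = 6 - 3 = 3)
K(y) = 108 (K(y) = 18*6 = 108)
(26/(1 + S))*(-12 - 1*(-10)) - K(v(-9)) = (26/(1 + 3))*(-12 - 1*(-10)) - 1*108 = (26/4)*(-12 + 10) - 108 = (26*(¼))*(-2) - 108 = (13/2)*(-2) - 108 = -13 - 108 = -121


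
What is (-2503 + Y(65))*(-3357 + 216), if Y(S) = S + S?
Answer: 7453593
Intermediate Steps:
Y(S) = 2*S
(-2503 + Y(65))*(-3357 + 216) = (-2503 + 2*65)*(-3357 + 216) = (-2503 + 130)*(-3141) = -2373*(-3141) = 7453593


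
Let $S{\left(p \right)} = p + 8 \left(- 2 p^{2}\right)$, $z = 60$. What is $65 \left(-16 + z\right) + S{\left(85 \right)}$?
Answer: $-112655$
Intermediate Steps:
$S{\left(p \right)} = p - 16 p^{2}$
$65 \left(-16 + z\right) + S{\left(85 \right)} = 65 \left(-16 + 60\right) + 85 \left(1 - 1360\right) = 65 \cdot 44 + 85 \left(1 - 1360\right) = 2860 + 85 \left(-1359\right) = 2860 - 115515 = -112655$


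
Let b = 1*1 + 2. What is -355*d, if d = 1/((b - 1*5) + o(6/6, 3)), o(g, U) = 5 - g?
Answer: -355/2 ≈ -177.50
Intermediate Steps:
b = 3 (b = 1 + 2 = 3)
d = 1/2 (d = 1/((3 - 1*5) + (5 - 6/6)) = 1/((3 - 5) + (5 - 6/6)) = 1/(-2 + (5 - 1*1)) = 1/(-2 + (5 - 1)) = 1/(-2 + 4) = 1/2 ≈ 0.50000)
-355*d = -355*1/2 = -355/2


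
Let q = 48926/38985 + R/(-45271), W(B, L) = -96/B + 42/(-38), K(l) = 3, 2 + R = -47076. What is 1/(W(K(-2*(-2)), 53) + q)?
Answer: -33532908765/1033160738371 ≈ -0.032457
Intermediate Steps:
R = -47078 (R = -2 - 47076 = -47078)
W(B, L) = -21/19 - 96/B (W(B, L) = -96/B + 42*(-1/38) = -96/B - 21/19 = -21/19 - 96/B)
q = 4050264776/1764889935 (q = 48926/38985 - 47078/(-45271) = 48926*(1/38985) - 47078*(-1/45271) = 48926/38985 + 47078/45271 = 4050264776/1764889935 ≈ 2.2949)
1/(W(K(-2*(-2)), 53) + q) = 1/((-21/19 - 96/3) + 4050264776/1764889935) = 1/((-21/19 - 96*⅓) + 4050264776/1764889935) = 1/((-21/19 - 32) + 4050264776/1764889935) = 1/(-629/19 + 4050264776/1764889935) = 1/(-1033160738371/33532908765) = -33532908765/1033160738371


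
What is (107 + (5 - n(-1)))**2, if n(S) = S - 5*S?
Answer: 11664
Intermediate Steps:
n(S) = -4*S
(107 + (5 - n(-1)))**2 = (107 + (5 - (-4)*(-1)))**2 = (107 + (5 - 1*4))**2 = (107 + (5 - 4))**2 = (107 + 1)**2 = 108**2 = 11664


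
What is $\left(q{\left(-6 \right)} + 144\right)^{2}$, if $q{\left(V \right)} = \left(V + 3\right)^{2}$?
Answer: $23409$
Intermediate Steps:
$q{\left(V \right)} = \left(3 + V\right)^{2}$
$\left(q{\left(-6 \right)} + 144\right)^{2} = \left(\left(3 - 6\right)^{2} + 144\right)^{2} = \left(\left(-3\right)^{2} + 144\right)^{2} = \left(9 + 144\right)^{2} = 153^{2} = 23409$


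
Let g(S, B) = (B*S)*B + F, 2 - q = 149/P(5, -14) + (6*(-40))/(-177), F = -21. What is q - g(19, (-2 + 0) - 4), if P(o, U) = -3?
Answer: -108446/177 ≈ -612.69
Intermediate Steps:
q = 8905/177 (q = 2 - (149/(-3) + (6*(-40))/(-177)) = 2 - (149*(-⅓) - 240*(-1/177)) = 2 - (-149/3 + 80/59) = 2 - 1*(-8551/177) = 2 + 8551/177 = 8905/177 ≈ 50.311)
g(S, B) = -21 + S*B² (g(S, B) = (B*S)*B - 21 = S*B² - 21 = -21 + S*B²)
q - g(19, (-2 + 0) - 4) = 8905/177 - (-21 + 19*((-2 + 0) - 4)²) = 8905/177 - (-21 + 19*(-2 - 4)²) = 8905/177 - (-21 + 19*(-6)²) = 8905/177 - (-21 + 19*36) = 8905/177 - (-21 + 684) = 8905/177 - 1*663 = 8905/177 - 663 = -108446/177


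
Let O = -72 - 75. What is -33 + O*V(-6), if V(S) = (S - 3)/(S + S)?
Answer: -573/4 ≈ -143.25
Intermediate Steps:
V(S) = (-3 + S)/(2*S) (V(S) = (-3 + S)/((2*S)) = (-3 + S)*(1/(2*S)) = (-3 + S)/(2*S))
O = -147
-33 + O*V(-6) = -33 - 147*(-3 - 6)/(2*(-6)) = -33 - 147*(-1)*(-9)/(2*6) = -33 - 147*3/4 = -33 - 441/4 = -573/4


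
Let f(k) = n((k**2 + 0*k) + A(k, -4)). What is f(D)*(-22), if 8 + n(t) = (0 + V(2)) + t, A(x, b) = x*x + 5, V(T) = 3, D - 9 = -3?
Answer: -1584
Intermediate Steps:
D = 6 (D = 9 - 3 = 6)
A(x, b) = 5 + x**2 (A(x, b) = x**2 + 5 = 5 + x**2)
n(t) = -5 + t (n(t) = -8 + ((0 + 3) + t) = -8 + (3 + t) = -5 + t)
f(k) = 2*k**2 (f(k) = -5 + ((k**2 + 0*k) + (5 + k**2)) = -5 + ((k**2 + 0) + (5 + k**2)) = -5 + (k**2 + (5 + k**2)) = -5 + (5 + 2*k**2) = 2*k**2)
f(D)*(-22) = (2*6**2)*(-22) = (2*36)*(-22) = 72*(-22) = -1584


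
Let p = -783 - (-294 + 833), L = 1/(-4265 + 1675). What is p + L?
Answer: -3423981/2590 ≈ -1322.0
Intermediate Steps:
L = -1/2590 (L = 1/(-2590) = -1/2590 ≈ -0.00038610)
p = -1322 (p = -783 - 1*539 = -783 - 539 = -1322)
p + L = -1322 - 1/2590 = -3423981/2590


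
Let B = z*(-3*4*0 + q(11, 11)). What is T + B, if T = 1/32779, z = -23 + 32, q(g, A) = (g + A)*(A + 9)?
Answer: 129804841/32779 ≈ 3960.0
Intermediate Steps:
q(g, A) = (9 + A)*(A + g) (q(g, A) = (A + g)*(9 + A) = (9 + A)*(A + g))
z = 9
T = 1/32779 ≈ 3.0507e-5
B = 3960 (B = 9*(-3*4*0 + (11**2 + 9*11 + 9*11 + 11*11)) = 9*(-12*0 + (121 + 99 + 99 + 121)) = 9*(0 + 440) = 9*440 = 3960)
T + B = 1/32779 + 3960 = 129804841/32779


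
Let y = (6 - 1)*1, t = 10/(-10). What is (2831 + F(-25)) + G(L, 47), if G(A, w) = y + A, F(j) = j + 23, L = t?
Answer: 2833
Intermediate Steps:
t = -1 (t = 10*(-⅒) = -1)
L = -1
y = 5 (y = 5*1 = 5)
F(j) = 23 + j
G(A, w) = 5 + A
(2831 + F(-25)) + G(L, 47) = (2831 + (23 - 25)) + (5 - 1) = (2831 - 2) + 4 = 2829 + 4 = 2833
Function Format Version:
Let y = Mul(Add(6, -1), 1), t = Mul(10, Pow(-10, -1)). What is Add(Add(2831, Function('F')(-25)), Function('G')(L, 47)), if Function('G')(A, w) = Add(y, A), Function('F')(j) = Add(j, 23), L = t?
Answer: 2833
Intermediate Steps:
t = -1 (t = Mul(10, Rational(-1, 10)) = -1)
L = -1
y = 5 (y = Mul(5, 1) = 5)
Function('F')(j) = Add(23, j)
Function('G')(A, w) = Add(5, A)
Add(Add(2831, Function('F')(-25)), Function('G')(L, 47)) = Add(Add(2831, Add(23, -25)), Add(5, -1)) = Add(Add(2831, -2), 4) = Add(2829, 4) = 2833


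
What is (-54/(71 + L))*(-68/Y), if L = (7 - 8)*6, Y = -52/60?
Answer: -11016/169 ≈ -65.183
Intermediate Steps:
Y = -13/15 (Y = -52*1/60 = -13/15 ≈ -0.86667)
L = -6 (L = -1*6 = -6)
(-54/(71 + L))*(-68/Y) = (-54/(71 - 6))*(-68/(-13/15)) = (-54/65)*(-68*(-15/13)) = ((1/65)*(-54))*(1020/13) = -54/65*1020/13 = -11016/169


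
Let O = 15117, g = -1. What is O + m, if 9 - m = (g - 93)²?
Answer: 6290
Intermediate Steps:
m = -8827 (m = 9 - (-1 - 93)² = 9 - 1*(-94)² = 9 - 1*8836 = 9 - 8836 = -8827)
O + m = 15117 - 8827 = 6290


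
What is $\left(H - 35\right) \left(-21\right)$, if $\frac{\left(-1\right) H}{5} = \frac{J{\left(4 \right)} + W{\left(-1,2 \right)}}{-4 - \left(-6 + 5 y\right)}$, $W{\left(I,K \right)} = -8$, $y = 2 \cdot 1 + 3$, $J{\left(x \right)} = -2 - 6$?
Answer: $\frac{18585}{23} \approx 808.04$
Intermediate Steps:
$J{\left(x \right)} = -8$ ($J{\left(x \right)} = -2 - 6 = -8$)
$y = 5$ ($y = 2 + 3 = 5$)
$H = - \frac{80}{23}$ ($H = - 5 \frac{-8 - 8}{-4 + \left(6 - 25\right)} = - 5 \left(- \frac{16}{-4 + \left(6 - 25\right)}\right) = - 5 \left(- \frac{16}{-4 - 19}\right) = - 5 \left(- \frac{16}{-23}\right) = - 5 \left(\left(-16\right) \left(- \frac{1}{23}\right)\right) = \left(-5\right) \frac{16}{23} = - \frac{80}{23} \approx -3.4783$)
$\left(H - 35\right) \left(-21\right) = \left(- \frac{80}{23} - 35\right) \left(-21\right) = \left(- \frac{885}{23}\right) \left(-21\right) = \frac{18585}{23}$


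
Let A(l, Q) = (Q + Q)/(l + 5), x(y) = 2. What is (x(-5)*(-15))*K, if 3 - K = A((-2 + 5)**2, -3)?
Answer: -720/7 ≈ -102.86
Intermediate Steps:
A(l, Q) = 2*Q/(5 + l) (A(l, Q) = (2*Q)/(5 + l) = 2*Q/(5 + l))
K = 24/7 (K = 3 - 2*(-3)/(5 + (-2 + 5)**2) = 3 - 2*(-3)/(5 + 3**2) = 3 - 2*(-3)/(5 + 9) = 3 - 2*(-3)/14 = 3 - 1*(-3/7) = 3 + 3/7 = 24/7 ≈ 3.4286)
(x(-5)*(-15))*K = (2*(-15))*(24/7) = -30*24/7 = -720/7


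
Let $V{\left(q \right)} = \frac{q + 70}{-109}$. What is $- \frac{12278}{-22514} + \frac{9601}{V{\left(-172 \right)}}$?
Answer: $\frac{11781177991}{1148214} \approx 10260.0$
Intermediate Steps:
$V{\left(q \right)} = - \frac{70}{109} - \frac{q}{109}$ ($V{\left(q \right)} = \left(70 + q\right) \left(- \frac{1}{109}\right) = - \frac{70}{109} - \frac{q}{109}$)
$- \frac{12278}{-22514} + \frac{9601}{V{\left(-172 \right)}} = - \frac{12278}{-22514} + \frac{9601}{- \frac{70}{109} - - \frac{172}{109}} = \left(-12278\right) \left(- \frac{1}{22514}\right) + \frac{9601}{- \frac{70}{109} + \frac{172}{109}} = \frac{6139}{11257} + \frac{9601}{\frac{102}{109}} = \frac{6139}{11257} + 9601 \cdot \frac{109}{102} = \frac{6139}{11257} + \frac{1046509}{102} = \frac{11781177991}{1148214}$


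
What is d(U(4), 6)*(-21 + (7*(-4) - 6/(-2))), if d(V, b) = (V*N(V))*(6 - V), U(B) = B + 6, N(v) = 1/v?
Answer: 184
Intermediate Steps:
U(B) = 6 + B
d(V, b) = 6 - V (d(V, b) = (V/V)*(6 - V) = 1*(6 - V) = 6 - V)
d(U(4), 6)*(-21 + (7*(-4) - 6/(-2))) = (6 - (6 + 4))*(-21 + (7*(-4) - 6/(-2))) = (6 - 1*10)*(-21 + (-28 - 6*(-½))) = (6 - 10)*(-21 + (-28 + 3)) = -4*(-21 - 25) = -4*(-46) = 184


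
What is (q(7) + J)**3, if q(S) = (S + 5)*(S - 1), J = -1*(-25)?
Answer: 912673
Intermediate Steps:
J = 25
q(S) = (-1 + S)*(5 + S) (q(S) = (5 + S)*(-1 + S) = (-1 + S)*(5 + S))
(q(7) + J)**3 = ((-5 + 7**2 + 4*7) + 25)**3 = ((-5 + 49 + 28) + 25)**3 = (72 + 25)**3 = 97**3 = 912673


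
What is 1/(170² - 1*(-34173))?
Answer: 1/63073 ≈ 1.5855e-5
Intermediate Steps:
1/(170² - 1*(-34173)) = 1/(28900 + 34173) = 1/63073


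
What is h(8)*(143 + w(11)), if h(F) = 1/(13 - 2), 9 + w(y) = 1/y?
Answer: 1475/121 ≈ 12.190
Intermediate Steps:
w(y) = -9 + 1/y
h(F) = 1/11
h(8)*(143 + w(11)) = (143 + (-9 + 1/11))/11 = (143 - 98/11)/11 = (1/11)*(1475/11) = 1475/121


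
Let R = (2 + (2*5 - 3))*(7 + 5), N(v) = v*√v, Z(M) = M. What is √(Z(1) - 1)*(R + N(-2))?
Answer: 0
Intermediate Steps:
N(v) = v^(3/2)
R = 108 (R = (2 + (10 - 3))*12 = (2 + 7)*12 = 9*12 = 108)
√(Z(1) - 1)*(R + N(-2)) = √(1 - 1)*(108 + (-2)^(3/2)) = √0*(108 - 2*I*√2) = 0*(108 - 2*I*√2) = 0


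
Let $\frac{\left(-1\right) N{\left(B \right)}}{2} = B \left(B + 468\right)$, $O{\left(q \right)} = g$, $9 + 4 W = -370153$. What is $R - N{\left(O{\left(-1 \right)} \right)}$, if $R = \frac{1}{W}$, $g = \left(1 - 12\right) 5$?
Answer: $- \frac{8408229832}{185081} \approx -45430.0$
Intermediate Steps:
$W = - \frac{185081}{2}$ ($W = - \frac{9}{4} + \frac{1}{4} \left(-370153\right) = - \frac{9}{4} - \frac{370153}{4} = - \frac{185081}{2} \approx -92541.0$)
$g = -55$ ($g = \left(1 - 12\right) 5 = \left(-11\right) 5 = -55$)
$O{\left(q \right)} = -55$
$N{\left(B \right)} = - 2 B \left(468 + B\right)$ ($N{\left(B \right)} = - 2 B \left(B + 468\right) = - 2 B \left(468 + B\right)$)
$R = - \frac{2}{185081}$ ($R = \frac{1}{- \frac{185081}{2}} = - \frac{2}{185081} \approx -1.0806 \cdot 10^{-5}$)
$R - N{\left(O{\left(-1 \right)} \right)} = - \frac{2}{185081} - \left(-2\right) \left(-55\right) \left(468 - 55\right) = - \frac{2}{185081} - \left(-2\right) \left(-55\right) 413 = - \frac{2}{185081} - 45430 = - \frac{8408229832}{185081}$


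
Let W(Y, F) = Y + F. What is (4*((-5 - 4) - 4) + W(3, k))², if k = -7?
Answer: 3136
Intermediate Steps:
W(Y, F) = F + Y
(4*((-5 - 4) - 4) + W(3, k))² = (4*((-5 - 4) - 4) + (-7 + 3))² = (4*(-9 - 4) - 4)² = (4*(-13) - 4)² = (-52 - 4)² = (-56)² = 3136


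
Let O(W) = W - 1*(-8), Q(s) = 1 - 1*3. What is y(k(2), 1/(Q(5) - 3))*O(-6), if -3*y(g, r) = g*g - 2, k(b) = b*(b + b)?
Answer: -124/3 ≈ -41.333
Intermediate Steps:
k(b) = 2*b**2 (k(b) = b*(2*b) = 2*b**2)
Q(s) = -2 (Q(s) = 1 - 3 = -2)
O(W) = 8 + W (O(W) = W + 8 = 8 + W)
y(g, r) = 2/3 - g**2/3 (y(g, r) = -(g*g - 2)/3 = -(g**2 - 2)/3 = -(-2 + g**2)/3 = 2/3 - g**2/3)
y(k(2), 1/(Q(5) - 3))*O(-6) = (2/3 - (2*2**2)**2/3)*(8 - 6) = (2/3 - (2*4)**2/3)*2 = (2/3 - 1/3*8**2)*2 = (2/3 - 1/3*64)*2 = (2/3 - 64/3)*2 = -62/3*2 = -124/3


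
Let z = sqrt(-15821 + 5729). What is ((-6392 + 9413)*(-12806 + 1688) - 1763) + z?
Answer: -33589241 + 58*I*sqrt(3) ≈ -3.3589e+7 + 100.46*I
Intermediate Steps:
z = 58*I*sqrt(3) (z = sqrt(-10092) = 58*I*sqrt(3) ≈ 100.46*I)
((-6392 + 9413)*(-12806 + 1688) - 1763) + z = ((-6392 + 9413)*(-12806 + 1688) - 1763) + 58*I*sqrt(3) = (3021*(-11118) - 1763) + 58*I*sqrt(3) = (-33587478 - 1763) + 58*I*sqrt(3) = -33589241 + 58*I*sqrt(3)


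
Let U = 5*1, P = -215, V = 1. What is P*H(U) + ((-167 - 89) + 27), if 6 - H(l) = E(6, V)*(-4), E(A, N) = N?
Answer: -2379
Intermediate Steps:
U = 5
H(l) = 10 (H(l) = 6 - (-4) = 6 - 1*(-4) = 6 + 4 = 10)
P*H(U) + ((-167 - 89) + 27) = -215*10 + ((-167 - 89) + 27) = -2150 + (-256 + 27) = -2150 - 229 = -2379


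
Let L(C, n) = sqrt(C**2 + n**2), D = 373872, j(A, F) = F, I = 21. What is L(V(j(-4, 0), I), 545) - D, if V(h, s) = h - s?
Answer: -373872 + sqrt(297466) ≈ -3.7333e+5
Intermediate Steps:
L(V(j(-4, 0), I), 545) - D = sqrt((0 - 1*21)**2 + 545**2) - 1*373872 = sqrt((0 - 21)**2 + 297025) - 373872 = sqrt((-21)**2 + 297025) - 373872 = sqrt(441 + 297025) - 373872 = sqrt(297466) - 373872 = -373872 + sqrt(297466)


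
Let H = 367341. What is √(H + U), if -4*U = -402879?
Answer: 3*√208027/2 ≈ 684.15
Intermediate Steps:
U = 402879/4 (U = -¼*(-402879) = 402879/4 ≈ 1.0072e+5)
√(H + U) = √(367341 + 402879/4) = √(1872243/4) = 3*√208027/2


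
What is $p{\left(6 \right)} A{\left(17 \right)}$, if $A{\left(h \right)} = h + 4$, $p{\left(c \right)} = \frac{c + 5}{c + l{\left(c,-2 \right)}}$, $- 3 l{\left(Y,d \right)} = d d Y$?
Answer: $- \frac{231}{2} \approx -115.5$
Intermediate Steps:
$l{\left(Y,d \right)} = - \frac{Y d^{2}}{3}$ ($l{\left(Y,d \right)} = - \frac{d d Y}{3} = - \frac{d^{2} Y}{3} = - \frac{Y d^{2}}{3}$)
$p{\left(c \right)} = - \frac{3 \left(5 + c\right)}{c}$ ($p{\left(c \right)} = \frac{c + 5}{c - \frac{c \left(-2\right)^{2}}{3}} = \frac{5 + c}{c - \frac{1}{3} c 4} = \frac{5 + c}{c - \frac{4 c}{3}} = \frac{5 + c}{\left(- \frac{1}{3}\right) c} = \left(5 + c\right) \left(- \frac{3}{c}\right) = - \frac{3 \left(5 + c\right)}{c}$)
$A{\left(h \right)} = 4 + h$
$p{\left(6 \right)} A{\left(17 \right)} = \left(-3 - \frac{15}{6}\right) \left(4 + 17\right) = \left(-3 - \frac{5}{2}\right) 21 = \left(- \frac{11}{2}\right) 21 = - \frac{231}{2}$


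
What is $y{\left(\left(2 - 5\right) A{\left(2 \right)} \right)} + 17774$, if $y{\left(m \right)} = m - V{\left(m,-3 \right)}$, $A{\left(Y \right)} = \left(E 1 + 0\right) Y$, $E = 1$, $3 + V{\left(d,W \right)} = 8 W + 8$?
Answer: $17787$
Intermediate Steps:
$V{\left(d,W \right)} = 5 + 8 W$ ($V{\left(d,W \right)} = -3 + \left(8 W + 8\right) = -3 + \left(8 + 8 W\right) = 5 + 8 W$)
$A{\left(Y \right)} = Y$ ($A{\left(Y \right)} = \left(1 \cdot 1 + 0\right) Y = \left(1 + 0\right) Y = 1 Y = Y$)
$y{\left(m \right)} = 19 + m$ ($y{\left(m \right)} = m - \left(5 + 8 \left(-3\right)\right) = m - \left(5 - 24\right) = m - -19 = m + 19 = 19 + m$)
$y{\left(\left(2 - 5\right) A{\left(2 \right)} \right)} + 17774 = \left(19 + \left(2 - 5\right) 2\right) + 17774 = \left(19 - 6\right) + 17774 = 13 + 17774 = 17787$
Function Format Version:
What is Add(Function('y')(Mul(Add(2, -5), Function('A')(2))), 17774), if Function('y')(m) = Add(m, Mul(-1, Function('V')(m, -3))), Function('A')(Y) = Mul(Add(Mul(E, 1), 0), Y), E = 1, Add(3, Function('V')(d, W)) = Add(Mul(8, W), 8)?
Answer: 17787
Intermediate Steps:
Function('V')(d, W) = Add(5, Mul(8, W)) (Function('V')(d, W) = Add(-3, Add(Mul(8, W), 8)) = Add(-3, Add(8, Mul(8, W))) = Add(5, Mul(8, W)))
Function('A')(Y) = Y (Function('A')(Y) = Mul(Add(Mul(1, 1), 0), Y) = Mul(Add(1, 0), Y) = Mul(1, Y) = Y)
Function('y')(m) = Add(19, m) (Function('y')(m) = Add(m, Mul(-1, Add(5, Mul(8, -3)))) = Add(m, Mul(-1, Add(5, -24))) = Add(m, Mul(-1, -19)) = Add(m, 19) = Add(19, m))
Add(Function('y')(Mul(Add(2, -5), Function('A')(2))), 17774) = Add(Add(19, Mul(Add(2, -5), 2)), 17774) = Add(Add(19, Mul(-3, 2)), 17774) = Add(Add(19, -6), 17774) = Add(13, 17774) = 17787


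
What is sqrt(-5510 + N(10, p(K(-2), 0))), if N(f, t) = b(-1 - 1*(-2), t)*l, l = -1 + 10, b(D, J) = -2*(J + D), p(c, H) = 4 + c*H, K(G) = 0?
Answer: 20*I*sqrt(14) ≈ 74.833*I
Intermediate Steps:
p(c, H) = 4 + H*c
b(D, J) = -2*D - 2*J (b(D, J) = -2*(D + J) = -2*D - 2*J)
l = 9
N(f, t) = -18 - 18*t (N(f, t) = (-2*(-1 - 1*(-2)) - 2*t)*9 = (-2*(-1 + 2) - 2*t)*9 = (-2*1 - 2*t)*9 = (-2 - 2*t)*9 = -18 - 18*t)
sqrt(-5510 + N(10, p(K(-2), 0))) = sqrt(-5510 + (-18 - 18*(4 + 0*0))) = sqrt(-5510 + (-18 - 18*(4 + 0))) = sqrt(-5510 + (-18 - 18*4)) = sqrt(-5510 + (-18 - 72)) = sqrt(-5510 - 90) = sqrt(-5600) = 20*I*sqrt(14)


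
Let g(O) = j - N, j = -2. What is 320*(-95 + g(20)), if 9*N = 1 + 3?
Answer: -280640/9 ≈ -31182.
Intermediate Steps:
N = 4/9 (N = (1 + 3)/9 = (1/9)*4 = 4/9 ≈ 0.44444)
g(O) = -22/9 (g(O) = -2 - 1*4/9 = -2 - 4/9 = -22/9)
320*(-95 + g(20)) = 320*(-95 - 22/9) = 320*(-877/9) = -280640/9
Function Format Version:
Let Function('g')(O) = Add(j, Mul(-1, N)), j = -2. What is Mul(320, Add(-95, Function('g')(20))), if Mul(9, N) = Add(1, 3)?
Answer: Rational(-280640, 9) ≈ -31182.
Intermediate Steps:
N = Rational(4, 9) (N = Mul(Rational(1, 9), Add(1, 3)) = Mul(Rational(1, 9), 4) = Rational(4, 9) ≈ 0.44444)
Function('g')(O) = Rational(-22, 9) (Function('g')(O) = Add(-2, Mul(-1, Rational(4, 9))) = Add(-2, Rational(-4, 9)) = Rational(-22, 9))
Mul(320, Add(-95, Function('g')(20))) = Mul(320, Add(-95, Rational(-22, 9))) = Mul(320, Rational(-877, 9)) = Rational(-280640, 9)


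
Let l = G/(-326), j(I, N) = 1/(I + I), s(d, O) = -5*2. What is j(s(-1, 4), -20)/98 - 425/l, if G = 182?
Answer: 19396987/25480 ≈ 761.26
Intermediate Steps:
s(d, O) = -10
j(I, N) = 1/(2*I)
l = -91/163 (l = 182/(-326) = 182*(-1/326) = -91/163 ≈ -0.55828)
j(s(-1, 4), -20)/98 - 425/l = ((½)/(-10))/98 - 425/(-91/163) = ((½)*(-⅒))*(1/98) - 425*(-163/91) = -1/20*1/98 + 69275/91 = -1/1960 + 69275/91 = 19396987/25480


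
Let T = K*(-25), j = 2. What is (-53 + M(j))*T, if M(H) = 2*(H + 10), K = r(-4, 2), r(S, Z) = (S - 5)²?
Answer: 58725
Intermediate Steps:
r(S, Z) = (-5 + S)²
K = 81 (K = (-5 - 4)² = (-9)² = 81)
T = -2025 (T = 81*(-25) = -2025)
M(H) = 20 + 2*H (M(H) = 2*(10 + H) = 20 + 2*H)
(-53 + M(j))*T = (-53 + (20 + 2*2))*(-2025) = (-53 + (20 + 4))*(-2025) = (-53 + 24)*(-2025) = -29*(-2025) = 58725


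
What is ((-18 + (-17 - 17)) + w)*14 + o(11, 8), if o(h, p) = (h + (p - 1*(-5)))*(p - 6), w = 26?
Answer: -316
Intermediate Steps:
o(h, p) = (-6 + p)*(5 + h + p) (o(h, p) = (h + (p + 5))*(-6 + p) = (h + (5 + p))*(-6 + p) = (5 + h + p)*(-6 + p) = (-6 + p)*(5 + h + p))
((-18 + (-17 - 17)) + w)*14 + o(11, 8) = ((-18 + (-17 - 17)) + 26)*14 + (-30 + 8² - 1*8 - 6*11 + 11*8) = ((-18 - 34) + 26)*14 + (-30 + 64 - 8 - 66 + 88) = (-52 + 26)*14 + 48 = -26*14 + 48 = -364 + 48 = -316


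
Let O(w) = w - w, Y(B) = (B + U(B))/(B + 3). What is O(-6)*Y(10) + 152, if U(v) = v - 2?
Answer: 152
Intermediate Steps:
U(v) = -2 + v
Y(B) = (-2 + 2*B)/(3 + B) (Y(B) = (B + (-2 + B))/(B + 3) = (-2 + 2*B)/(3 + B))
O(w) = 0
O(-6)*Y(10) + 152 = 0*(2*(-1 + 10)/(3 + 10)) + 152 = 0*(2*9/13) + 152 = 0*(2*(1/13)*9) + 152 = 0*(18/13) + 152 = 0 + 152 = 152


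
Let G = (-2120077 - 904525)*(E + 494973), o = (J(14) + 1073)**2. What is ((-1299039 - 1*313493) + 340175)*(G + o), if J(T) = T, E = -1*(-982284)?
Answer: 5685035227870806765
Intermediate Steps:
E = 982284
o = 1181569 (o = (14 + 1073)**2 = 1087**2 = 1181569)
G = -4468114476714 (G = (-2120077 - 904525)*(982284 + 494973) = -3024602*1477257 = -4468114476714)
((-1299039 - 1*313493) + 340175)*(G + o) = ((-1299039 - 1*313493) + 340175)*(-4468114476714 + 1181569) = ((-1299039 - 313493) + 340175)*(-4468113295145) = (-1612532 + 340175)*(-4468113295145) = -1272357*(-4468113295145) = 5685035227870806765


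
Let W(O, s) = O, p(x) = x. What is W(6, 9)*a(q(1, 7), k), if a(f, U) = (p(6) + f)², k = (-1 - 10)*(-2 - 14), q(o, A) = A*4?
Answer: 6936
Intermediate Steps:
q(o, A) = 4*A
k = 176 (k = -11*(-16) = 176)
a(f, U) = (6 + f)²
W(6, 9)*a(q(1, 7), k) = 6*(6 + 4*7)² = 6*(6 + 28)² = 6*34² = 6*1156 = 6936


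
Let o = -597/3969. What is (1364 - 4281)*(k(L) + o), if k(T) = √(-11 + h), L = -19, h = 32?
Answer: 580483/1323 - 2917*√21 ≈ -12929.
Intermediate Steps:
o = -199/1323 (o = -597*1/3969 = -199/1323 ≈ -0.15042)
k(T) = √21 (k(T) = √(-11 + 32) = √21)
(1364 - 4281)*(k(L) + o) = (1364 - 4281)*(√21 - 199/1323) = -2917*(-199/1323 + √21) = 580483/1323 - 2917*√21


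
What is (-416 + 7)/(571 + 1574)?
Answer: -409/2145 ≈ -0.19068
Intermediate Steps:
(-416 + 7)/(571 + 1574) = -409/2145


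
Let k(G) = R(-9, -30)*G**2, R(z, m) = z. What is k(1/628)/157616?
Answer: -9/62161228544 ≈ -1.4478e-10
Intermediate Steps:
k(G) = -9*G**2
k(1/628)/157616 = -9*(1/628)**2/157616 = -9*(1/628)**2*(1/157616) = -9*1/394384*(1/157616) = -9/394384*1/157616 = -9/62161228544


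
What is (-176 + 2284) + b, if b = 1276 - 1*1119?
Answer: 2265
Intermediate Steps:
b = 157 (b = 1276 - 1119 = 157)
(-176 + 2284) + b = (-176 + 2284) + 157 = 2108 + 157 = 2265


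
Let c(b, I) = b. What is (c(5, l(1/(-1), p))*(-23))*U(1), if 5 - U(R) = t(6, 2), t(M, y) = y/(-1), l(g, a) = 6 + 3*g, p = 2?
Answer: -805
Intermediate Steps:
t(M, y) = -y (t(M, y) = y*(-1) = -y)
U(R) = 7 (U(R) = 5 - (-1)*2 = 5 - 1*(-2) = 5 + 2 = 7)
(c(5, l(1/(-1), p))*(-23))*U(1) = (5*(-23))*7 = -115*7 = -805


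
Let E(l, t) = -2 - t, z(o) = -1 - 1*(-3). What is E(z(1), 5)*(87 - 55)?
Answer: -224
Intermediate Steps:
z(o) = 2 (z(o) = -1 + 3 = 2)
E(z(1), 5)*(87 - 55) = (-2 - 1*5)*(87 - 55) = (-2 - 5)*32 = -7*32 = -224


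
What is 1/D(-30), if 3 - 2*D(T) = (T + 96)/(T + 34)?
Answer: -4/27 ≈ -0.14815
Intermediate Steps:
D(T) = 3/2 - (96 + T)/(2*(34 + T)) (D(T) = 3/2 - (T + 96)/(2*(T + 34)) = 3/2 - (96 + T)/(2*(34 + T)))
1/D(-30) = 1/((3 - 30)/(34 - 30)) = 1/(-27/4) = -4/27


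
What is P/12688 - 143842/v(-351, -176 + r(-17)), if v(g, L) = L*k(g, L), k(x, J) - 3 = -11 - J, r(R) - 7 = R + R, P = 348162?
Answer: 600271541/19317480 ≈ 31.074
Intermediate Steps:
r(R) = 7 + 2*R (r(R) = 7 + (R + R) = 7 + 2*R)
k(x, J) = -8 - J (k(x, J) = 3 + (-11 - J) = -8 - J)
v(g, L) = L*(-8 - L)
P/12688 - 143842/v(-351, -176 + r(-17)) = 348162/12688 - 143842*(-1/((-176 + (7 + 2*(-17)))*(8 + (-176 + (7 + 2*(-17)))))) = 348162*(1/12688) - 143842*(-1/((-176 + (7 - 34))*(8 + (-176 + (7 - 34))))) = 174081/6344 - 143842*(-1/((-176 - 27)*(8 + (-176 - 27)))) = 174081/6344 - 143842*1/(203*(8 - 203)) = 174081/6344 - 143842/((-1*(-203)*(-195))) = 174081/6344 - 143842/(-39585) = 174081/6344 - 143842*(-1/39585) = 174081/6344 + 143842/39585 = 600271541/19317480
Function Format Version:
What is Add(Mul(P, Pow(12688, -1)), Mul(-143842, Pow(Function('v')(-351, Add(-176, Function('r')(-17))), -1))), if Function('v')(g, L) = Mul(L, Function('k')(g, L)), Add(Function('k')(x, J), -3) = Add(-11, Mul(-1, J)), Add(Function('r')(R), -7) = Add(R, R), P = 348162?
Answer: Rational(600271541, 19317480) ≈ 31.074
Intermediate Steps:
Function('r')(R) = Add(7, Mul(2, R)) (Function('r')(R) = Add(7, Add(R, R)) = Add(7, Mul(2, R)))
Function('k')(x, J) = Add(-8, Mul(-1, J)) (Function('k')(x, J) = Add(3, Add(-11, Mul(-1, J))) = Add(-8, Mul(-1, J)))
Function('v')(g, L) = Mul(L, Add(-8, Mul(-1, L)))
Add(Mul(P, Pow(12688, -1)), Mul(-143842, Pow(Function('v')(-351, Add(-176, Function('r')(-17))), -1))) = Add(Mul(348162, Pow(12688, -1)), Mul(-143842, Pow(Mul(-1, Add(-176, Add(7, Mul(2, -17))), Add(8, Add(-176, Add(7, Mul(2, -17))))), -1))) = Add(Mul(348162, Rational(1, 12688)), Mul(-143842, Pow(Mul(-1, Add(-176, Add(7, -34)), Add(8, Add(-176, Add(7, -34)))), -1))) = Add(Rational(174081, 6344), Mul(-143842, Pow(Mul(-1, Add(-176, -27), Add(8, Add(-176, -27))), -1))) = Add(Rational(174081, 6344), Mul(-143842, Pow(Mul(-1, -203, Add(8, -203)), -1))) = Add(Rational(174081, 6344), Mul(-143842, Pow(Mul(-1, -203, -195), -1))) = Add(Rational(174081, 6344), Mul(-143842, Pow(-39585, -1))) = Add(Rational(174081, 6344), Mul(-143842, Rational(-1, 39585))) = Add(Rational(174081, 6344), Rational(143842, 39585)) = Rational(600271541, 19317480)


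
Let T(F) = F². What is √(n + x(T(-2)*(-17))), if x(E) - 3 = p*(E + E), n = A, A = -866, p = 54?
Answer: I*√8207 ≈ 90.593*I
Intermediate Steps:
n = -866
x(E) = 3 + 108*E (x(E) = 3 + 54*(E + E) = 3 + 54*(2*E) = 3 + 108*E)
√(n + x(T(-2)*(-17))) = √(-866 + (3 + 108*((-2)²*(-17)))) = √(-866 + (3 + 108*(4*(-17)))) = √(-866 + (3 + 108*(-68))) = √(-866 + (3 - 7344)) = √(-866 - 7341) = √(-8207) = I*√8207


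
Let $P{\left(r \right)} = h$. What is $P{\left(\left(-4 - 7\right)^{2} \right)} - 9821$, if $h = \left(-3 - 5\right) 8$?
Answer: $-9885$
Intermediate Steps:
$h = -64$ ($h = \left(-8\right) 8 = -64$)
$P{\left(r \right)} = -64$
$P{\left(\left(-4 - 7\right)^{2} \right)} - 9821 = -64 - 9821 = -9885$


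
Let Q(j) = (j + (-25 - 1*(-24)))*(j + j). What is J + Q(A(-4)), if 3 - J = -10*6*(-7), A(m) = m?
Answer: -377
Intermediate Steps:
Q(j) = 2*j*(-1 + j) (Q(j) = (j + (-25 + 24))*(2*j) = (j - 1)*(2*j) = (-1 + j)*(2*j) = 2*j*(-1 + j))
J = -417 (J = 3 - (-10*6)*(-7) = 3 - (-60)*(-7) = 3 - 1*420 = 3 - 420 = -417)
J + Q(A(-4)) = -417 + 2*(-4)*(-1 - 4) = -417 + 2*(-4)*(-5) = -417 + 40 = -377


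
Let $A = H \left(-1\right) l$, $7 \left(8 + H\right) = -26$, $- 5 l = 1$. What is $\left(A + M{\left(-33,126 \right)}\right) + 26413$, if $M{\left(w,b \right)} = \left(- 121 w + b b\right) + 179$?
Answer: $\frac{1626053}{35} \approx 46459.0$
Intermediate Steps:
$l = - \frac{1}{5}$ ($l = \left(- \frac{1}{5}\right) 1 = - \frac{1}{5} \approx -0.2$)
$H = - \frac{82}{7}$ ($H = -8 + \frac{1}{7} \left(-26\right) = -8 - \frac{26}{7} = - \frac{82}{7} \approx -11.714$)
$M{\left(w,b \right)} = 179 + b^{2} - 121 w$ ($M{\left(w,b \right)} = \left(- 121 w + b^{2}\right) + 179 = \left(b^{2} - 121 w\right) + 179 = 179 + b^{2} - 121 w$)
$A = - \frac{82}{35}$ ($A = \left(- \frac{82}{7}\right) \left(-1\right) \left(- \frac{1}{5}\right) = \frac{82}{7} \left(- \frac{1}{5}\right) = - \frac{82}{35} \approx -2.3429$)
$\left(A + M{\left(-33,126 \right)}\right) + 26413 = \left(- \frac{82}{35} + \left(179 + 126^{2} - -3993\right)\right) + 26413 = \left(- \frac{82}{35} + \left(179 + 15876 + 3993\right)\right) + 26413 = \left(- \frac{82}{35} + 20048\right) + 26413 = \frac{701598}{35} + 26413 = \frac{1626053}{35}$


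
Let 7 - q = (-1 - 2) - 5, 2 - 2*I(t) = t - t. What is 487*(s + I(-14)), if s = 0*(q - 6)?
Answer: 487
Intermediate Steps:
I(t) = 1 (I(t) = 1 - (t - t)/2 = 1 - 1/2*0 = 1 + 0 = 1)
q = 15 (q = 7 - ((-1 - 2) - 5) = 7 - (-3 - 5) = 7 - 1*(-8) = 7 + 8 = 15)
s = 0 (s = 0*(15 - 6) = 0*9 = 0)
487*(s + I(-14)) = 487*(0 + 1) = 487*1 = 487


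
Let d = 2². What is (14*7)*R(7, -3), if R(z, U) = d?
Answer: 392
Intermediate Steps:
d = 4
R(z, U) = 4
(14*7)*R(7, -3) = (14*7)*4 = 98*4 = 392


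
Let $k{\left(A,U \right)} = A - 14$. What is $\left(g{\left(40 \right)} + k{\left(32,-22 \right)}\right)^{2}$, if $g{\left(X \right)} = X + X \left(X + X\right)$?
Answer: $10614564$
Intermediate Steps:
$k{\left(A,U \right)} = -14 + A$ ($k{\left(A,U \right)} = A - 14 = -14 + A$)
$g{\left(X \right)} = X + 2 X^{2}$ ($g{\left(X \right)} = X + X 2 X = X + 2 X^{2}$)
$\left(g{\left(40 \right)} + k{\left(32,-22 \right)}\right)^{2} = \left(40 \left(1 + 2 \cdot 40\right) + \left(-14 + 32\right)\right)^{2} = \left(40 \left(1 + 80\right) + 18\right)^{2} = \left(40 \cdot 81 + 18\right)^{2} = \left(3240 + 18\right)^{2} = 3258^{2} = 10614564$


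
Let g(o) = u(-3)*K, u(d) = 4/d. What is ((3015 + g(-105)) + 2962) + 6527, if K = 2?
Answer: 37504/3 ≈ 12501.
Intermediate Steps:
g(o) = -8/3 (g(o) = (4/(-3))*2 = (4*(-⅓))*2 = -4/3*2 = -8/3)
((3015 + g(-105)) + 2962) + 6527 = ((3015 - 8/3) + 2962) + 6527 = (9037/3 + 2962) + 6527 = 17923/3 + 6527 = 37504/3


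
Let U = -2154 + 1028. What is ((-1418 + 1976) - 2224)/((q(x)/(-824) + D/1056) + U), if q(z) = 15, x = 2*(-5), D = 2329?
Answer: 3698112/2494589 ≈ 1.4825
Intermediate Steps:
x = -10
U = -1126
((-1418 + 1976) - 2224)/((q(x)/(-824) + D/1056) + U) = ((-1418 + 1976) - 2224)/((15/(-824) + 2329/1056) - 1126) = (558 - 2224)/((15*(-1/824) + 2329*(1/1056)) - 1126) = -1666/((-15/824 + 2329/1056) - 1126) = -1666/(237907/108768 - 1126) = -1666/(-122234861/108768) = -1666*(-108768/122234861) = 3698112/2494589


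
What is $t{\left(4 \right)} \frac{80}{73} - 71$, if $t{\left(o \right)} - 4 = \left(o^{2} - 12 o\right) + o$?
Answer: $- \frac{7103}{73} \approx -97.301$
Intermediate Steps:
$t{\left(o \right)} = 4 + o^{2} - 11 o$ ($t{\left(o \right)} = 4 + \left(\left(o^{2} - 12 o\right) + o\right) = 4 + \left(o^{2} - 11 o\right) = 4 + o^{2} - 11 o$)
$t{\left(4 \right)} \frac{80}{73} - 71 = \left(4 + 4^{2} - 44\right) \frac{80}{73} - 71 = \left(4 + 16 - 44\right) 80 \cdot \frac{1}{73} - 71 = \left(-24\right) \frac{80}{73} - 71 = - \frac{1920}{73} - 71 = - \frac{7103}{73}$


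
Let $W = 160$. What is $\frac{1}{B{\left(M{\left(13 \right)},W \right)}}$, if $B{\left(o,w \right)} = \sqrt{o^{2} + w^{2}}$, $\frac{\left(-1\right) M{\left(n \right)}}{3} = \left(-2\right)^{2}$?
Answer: $\frac{\sqrt{1609}}{6436} \approx 0.0062325$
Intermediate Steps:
$M{\left(n \right)} = -12$ ($M{\left(n \right)} = - 3 \left(-2\right)^{2} = \left(-3\right) 4 = -12$)
$\frac{1}{B{\left(M{\left(13 \right)},W \right)}} = \frac{1}{\sqrt{\left(-12\right)^{2} + 160^{2}}} = \frac{1}{\sqrt{144 + 25600}} = \frac{1}{\sqrt{25744}} = \frac{1}{4 \sqrt{1609}} = \frac{\sqrt{1609}}{6436}$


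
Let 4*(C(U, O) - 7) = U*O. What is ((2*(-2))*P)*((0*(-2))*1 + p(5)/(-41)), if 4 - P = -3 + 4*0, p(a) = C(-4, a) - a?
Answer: -84/41 ≈ -2.0488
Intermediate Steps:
C(U, O) = 7 + O*U/4 (C(U, O) = 7 + (U*O)/4 = 7 + (O*U)/4 = 7 + O*U/4)
p(a) = 7 - 2*a (p(a) = (7 + (¼)*a*(-4)) - a = (7 - a) - a = 7 - 2*a)
P = 7 (P = 4 - (-3 + 4*0) = 4 - (-3 + 0) = 4 - 1*(-3) = 4 + 3 = 7)
((2*(-2))*P)*((0*(-2))*1 + p(5)/(-41)) = ((2*(-2))*7)*((0*(-2))*1 + (7 - 2*5)/(-41)) = (-4*7)*(0*1 + (7 - 10)*(-1/41)) = -28*(0 - 3*(-1/41)) = -28*(0 + 3/41) = -28*3/41 = -84/41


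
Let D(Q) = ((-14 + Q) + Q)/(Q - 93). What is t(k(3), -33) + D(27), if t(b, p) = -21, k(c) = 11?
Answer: -713/33 ≈ -21.606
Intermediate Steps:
D(Q) = (-14 + 2*Q)/(-93 + Q)
t(k(3), -33) + D(27) = -21 + 2*(-7 + 27)/(-93 + 27) = -21 + 2*20/(-66) = -21 + 2*(-1/66)*20 = -21 - 20/33 = -713/33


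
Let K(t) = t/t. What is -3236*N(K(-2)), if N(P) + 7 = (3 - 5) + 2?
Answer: 22652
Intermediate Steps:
K(t) = 1
N(P) = -7 (N(P) = -7 + ((3 - 5) + 2) = -7 + (-2 + 2) = -7 + 0 = -7)
-3236*N(K(-2)) = -3236*(-7) = 22652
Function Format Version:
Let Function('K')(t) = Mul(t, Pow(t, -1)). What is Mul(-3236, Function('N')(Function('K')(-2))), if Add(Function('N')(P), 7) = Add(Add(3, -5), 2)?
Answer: 22652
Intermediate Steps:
Function('K')(t) = 1
Function('N')(P) = -7 (Function('N')(P) = Add(-7, Add(Add(3, -5), 2)) = Add(-7, Add(-2, 2)) = Add(-7, 0) = -7)
Mul(-3236, Function('N')(Function('K')(-2))) = Mul(-3236, -7) = 22652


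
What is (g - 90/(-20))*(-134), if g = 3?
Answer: -1005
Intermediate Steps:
(g - 90/(-20))*(-134) = (3 - 90/(-20))*(-134) = (3 - 90*(-1/20))*(-134) = (3 + 9/2)*(-134) = (15/2)*(-134) = -1005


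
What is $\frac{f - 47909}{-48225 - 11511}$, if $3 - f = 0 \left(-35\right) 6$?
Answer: $\frac{23953}{29868} \approx 0.80196$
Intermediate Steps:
$f = 3$ ($f = 3 - 0 \left(-35\right) 6 = 3 - 0 \cdot 6 = 3 - 0 = 3 + 0 = 3$)
$\frac{f - 47909}{-48225 - 11511} = \frac{3 - 47909}{-48225 - 11511} = - \frac{47906}{-59736} = \left(-47906\right) \left(- \frac{1}{59736}\right) = \frac{23953}{29868}$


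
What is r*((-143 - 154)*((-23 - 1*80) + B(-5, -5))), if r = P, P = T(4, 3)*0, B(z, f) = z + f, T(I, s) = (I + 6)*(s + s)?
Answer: 0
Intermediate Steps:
T(I, s) = 2*s*(6 + I) (T(I, s) = (6 + I)*(2*s) = 2*s*(6 + I))
B(z, f) = f + z
P = 0 (P = (2*3*(6 + 4))*0 = (2*3*10)*0 = 60*0 = 0)
r = 0
r*((-143 - 154)*((-23 - 1*80) + B(-5, -5))) = 0*((-143 - 154)*((-23 - 1*80) + (-5 - 5))) = 0*(-297*((-23 - 80) - 10)) = 0*(-297*(-103 - 10)) = 0*(-297*(-113)) = 0*33561 = 0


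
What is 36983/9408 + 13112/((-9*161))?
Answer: -3322349/649152 ≈ -5.1180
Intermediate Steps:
36983/9408 + 13112/((-9*161)) = 36983*(1/9408) + 13112/(-1449) = 36983/9408 + 13112*(-1/1449) = 36983/9408 - 13112/1449 = -3322349/649152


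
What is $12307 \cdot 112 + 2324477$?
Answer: $3702861$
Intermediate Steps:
$12307 \cdot 112 + 2324477 = 1378384 + 2324477 = 3702861$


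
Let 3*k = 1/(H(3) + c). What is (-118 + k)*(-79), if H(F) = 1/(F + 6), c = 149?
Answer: 12509887/1342 ≈ 9321.8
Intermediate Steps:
H(F) = 1/(6 + F)
k = 3/1342 (k = 1/(3*(1/(6 + 3) + 149)) = 1/(3*(1/9 + 149)) = 1/(3*(⅑ + 149)) = 1/(3*(1342/9)) = (⅓)*(9/1342) = 3/1342 ≈ 0.0022355)
(-118 + k)*(-79) = (-118 + 3/1342)*(-79) = -158353/1342*(-79) = 12509887/1342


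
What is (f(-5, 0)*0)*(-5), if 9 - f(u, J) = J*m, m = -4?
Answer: 0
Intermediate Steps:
f(u, J) = 9 + 4*J (f(u, J) = 9 - J*(-4) = 9 - (-4)*J = 9 + 4*J)
(f(-5, 0)*0)*(-5) = ((9 + 4*0)*0)*(-5) = ((9 + 0)*0)*(-5) = (9*0)*(-5) = 0*(-5) = 0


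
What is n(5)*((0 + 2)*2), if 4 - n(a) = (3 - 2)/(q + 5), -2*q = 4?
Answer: 44/3 ≈ 14.667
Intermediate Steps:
q = -2 (q = -1/2*4 = -2)
n(a) = 11/3 (n(a) = 4 - (3 - 2)/(-2 + 5) = 4 - 1/3 = 11/3)
n(5)*((0 + 2)*2) = 11*((0 + 2)*2)/3 = 11*(2*2)/3 = (11/3)*4 = 44/3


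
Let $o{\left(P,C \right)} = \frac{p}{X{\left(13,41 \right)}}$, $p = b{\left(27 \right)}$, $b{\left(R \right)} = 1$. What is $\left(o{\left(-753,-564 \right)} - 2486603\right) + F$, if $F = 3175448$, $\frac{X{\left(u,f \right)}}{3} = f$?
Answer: $\frac{84727936}{123} \approx 6.8885 \cdot 10^{5}$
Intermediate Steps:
$X{\left(u,f \right)} = 3 f$
$p = 1$
$o{\left(P,C \right)} = \frac{1}{123}$ ($o{\left(P,C \right)} = 1 \frac{1}{3 \cdot 41} = 1 \cdot \frac{1}{123} = \frac{1}{123}$)
$\left(o{\left(-753,-564 \right)} - 2486603\right) + F = \left(\frac{1}{123} - 2486603\right) + 3175448 = - \frac{305852168}{123} + 3175448 = \frac{84727936}{123}$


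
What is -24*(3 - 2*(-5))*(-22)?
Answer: 6864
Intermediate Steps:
-24*(3 - 2*(-5))*(-22) = -24*(3 + 10)*(-22) = -24*13*(-22) = -312*(-22) = 6864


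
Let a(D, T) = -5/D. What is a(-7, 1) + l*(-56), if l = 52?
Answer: -20379/7 ≈ -2911.3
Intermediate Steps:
a(-7, 1) + l*(-56) = -5/(-7) + 52*(-56) = -5*(-⅐) - 2912 = 5/7 - 2912 = -20379/7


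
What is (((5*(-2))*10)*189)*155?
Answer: -2929500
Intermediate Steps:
(((5*(-2))*10)*189)*155 = (-10*10*189)*155 = -100*189*155 = -18900*155 = -2929500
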